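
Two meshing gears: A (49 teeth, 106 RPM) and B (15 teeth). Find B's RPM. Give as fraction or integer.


Gear ratio: teeth_A * RPM_A = teeth_B * RPM_B
49 * 106 = 15 * RPM_B
5194 = 15 * RPM_B
RPM_B = 5194 / 15
RPM_B = 5194/15

5194/15


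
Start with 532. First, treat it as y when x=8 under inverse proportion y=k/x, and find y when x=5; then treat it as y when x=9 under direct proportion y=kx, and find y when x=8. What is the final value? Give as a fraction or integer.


Start with 532.
Step 1: Inverse prop: k = (532)*8; new y = k/5 = 532*8/5 = 4256/5
Step 2: Direct prop: k = (4256/5)/9; new y = k*8 = 4256/5*8/9 = 34048/45
Final result = 34048/45

34048/45


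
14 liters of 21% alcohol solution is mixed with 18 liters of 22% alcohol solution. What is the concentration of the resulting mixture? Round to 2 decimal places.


Solute in mixture 1 = 21% of 14 L = 14*21/100 = 147/50 L
Solute in mixture 2 = 22% of 18 L = 18*22/100 = 99/25 L
Total solute = 147/50 + 99/25 = 69/10 L
Total volume = 14 + 18 = 32 L
Final concentration = 69/10/32 * 100 = 21.56%

21.56


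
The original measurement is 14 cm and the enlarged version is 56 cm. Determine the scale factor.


Original length = 14 cm
Scaled length = 56 cm
Scale factor = 56 / 14
= 4

4


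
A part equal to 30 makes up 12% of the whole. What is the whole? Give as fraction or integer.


Given: 30 is 12% of the whole
Set up: 30 = 12/100 * whole
whole = 30 * 100 / 12
whole = 3000 / 12
whole = 250

250


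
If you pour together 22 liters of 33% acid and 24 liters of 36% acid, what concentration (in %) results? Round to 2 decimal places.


Solute in mixture 1 = 33% of 22 L = 22*33/100 = 363/50 L
Solute in mixture 2 = 36% of 24 L = 24*36/100 = 216/25 L
Total solute = 363/50 + 216/25 = 159/10 L
Total volume = 22 + 24 = 46 L
Final concentration = 159/10/46 * 100 = 34.57%

34.57


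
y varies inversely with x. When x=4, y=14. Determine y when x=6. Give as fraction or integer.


Inverse proportion: y = k/x
Find k: k = 4 * 14 = 56
Compute y at x=6: y = 56/6
y = 28/3

28/3


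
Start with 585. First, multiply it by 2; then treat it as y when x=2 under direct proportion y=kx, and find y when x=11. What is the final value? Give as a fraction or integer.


Start with 585.
Step 1: Multiply by 2: 585 * 2 = 1170
Step 2: Direct prop: k = (1170)/2; new y = k*11 = 1170*11/2 = 6435
Final result = 6435

6435


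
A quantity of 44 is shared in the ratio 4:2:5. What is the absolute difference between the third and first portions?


Total parts = 4 + 2 + 5 = 11
Value per part = 44 / 11 = 4
Shares: 4*4=16, 2*4=8, 5*4=20
Third share = 20, first share = 16
Difference = |20 - 16| = 4

4


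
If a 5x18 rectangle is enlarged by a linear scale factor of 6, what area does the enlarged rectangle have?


Original dimensions: 5 x 18
Enlargement factor = 6
New width = 5 * 6 = 30
New height = 18 * 6 = 108
New area = 30 * 108 = 3240

3240


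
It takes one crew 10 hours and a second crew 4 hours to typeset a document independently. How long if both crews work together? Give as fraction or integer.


Rate of A = 1/10 job per hour
Rate of B = 1/4 job per hour
Combined rate = 1/10 + 1/4
Find common denominator: (4 + 10)/(10*4) = 14/40
Combined rate = 7/20 job per hour
Time together = 1 / (7/20) = 20/7 hours

20/7


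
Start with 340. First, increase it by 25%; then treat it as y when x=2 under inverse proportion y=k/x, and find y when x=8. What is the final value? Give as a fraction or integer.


Start with 340.
Step 1: Increase by 25%: 340 * 125/100 = 425
Step 2: Inverse prop: k = (425)*2; new y = k/8 = 425*2/8 = 425/4
Final result = 425/4

425/4


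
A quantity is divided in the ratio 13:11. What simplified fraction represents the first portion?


Total parts = 13 + 11 = 24
First part fraction = 13/24
Simplify: 13/24 = 13/24

13/24


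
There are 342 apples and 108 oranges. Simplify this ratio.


Find GCD(342, 108)
GCD = 18
Divide both by 18: 342/18 = 19, 108/18 = 6
Simplified ratio = 19:6

19:6


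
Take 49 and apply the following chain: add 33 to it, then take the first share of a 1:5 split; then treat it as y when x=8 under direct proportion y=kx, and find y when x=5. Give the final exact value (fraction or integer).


Start with 49.
Step 1: Add 33: 49+33=82; split 1:5 first = 82*1/6 = 41/3
Step 2: Direct prop: k = (41/3)/8; new y = k*5 = 41/3*5/8 = 205/24
Final result = 205/24

205/24


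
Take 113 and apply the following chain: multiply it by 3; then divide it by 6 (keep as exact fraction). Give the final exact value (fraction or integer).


Start with 113.
Step 1: Multiply by 3: 113 * 3 = 339
Step 2: Divide by 6: 339 / 6 = 113/2
Final result = 113/2

113/2


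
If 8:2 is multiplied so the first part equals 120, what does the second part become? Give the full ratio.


Original ratio: 8:2
First term target: 120
Scale factor = 120 / 8 = 15
Multiply second term: 2 * 15 = 30
Equivalent ratio = 120:30

120:30


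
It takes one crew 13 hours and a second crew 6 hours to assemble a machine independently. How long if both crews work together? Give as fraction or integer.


Rate of A = 1/13 job per hour
Rate of B = 1/6 job per hour
Combined rate = 1/13 + 1/6
Find common denominator: (6 + 13)/(13*6) = 19/78
Combined rate = 19/78 job per hour
Time together = 1 / (19/78) = 78/19 hours

78/19


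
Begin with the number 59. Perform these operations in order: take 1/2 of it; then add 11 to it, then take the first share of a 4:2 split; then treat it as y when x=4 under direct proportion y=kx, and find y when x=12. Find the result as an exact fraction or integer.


Start with 59.
Step 1: Take 1/2: 59 * 1/2 = 59/2
Step 2: Add 11: 59/2+11=81/2; split 4:2 first = 81/2*4/6 = 27
Step 3: Direct prop: k = (27)/4; new y = k*12 = 27*12/4 = 81
Final result = 81

81


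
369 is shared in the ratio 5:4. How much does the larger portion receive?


Total parts = 5 + 4 = 9
Value per part = 369 / 9 = 41
First share = 5 * 41 = 205
Second share = 4 * 41 = 164
Larger share = 205

205


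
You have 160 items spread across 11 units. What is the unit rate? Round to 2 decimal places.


Total items = 160
Number of units = 11
Unit rate = 160 / 11
= 14.55 items per unit

14.55


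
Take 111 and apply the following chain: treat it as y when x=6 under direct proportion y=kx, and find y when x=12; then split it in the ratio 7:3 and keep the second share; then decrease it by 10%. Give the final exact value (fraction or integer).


Start with 111.
Step 1: Direct prop: k = (111)/6; new y = k*12 = 111*12/6 = 222
Step 2: Split 7:3, second share = 222 * 3/10 = 333/5
Step 3: Decrease by 10%: 333/5 * 90/100 = 2997/50
Final result = 2997/50

2997/50


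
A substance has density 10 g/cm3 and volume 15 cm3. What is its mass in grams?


Using mass = density * volume
Density = 10 g/cm3
Volume = 15 cm3
Mass = 10 * 15
= 150 g

150


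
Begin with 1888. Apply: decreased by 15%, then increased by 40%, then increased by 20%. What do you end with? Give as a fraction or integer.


Start: 1888
Step 1: decrease by 15% => multiply by 85/100
  1888 * 85/100 = 8024/5
Step 2: increase by 40% => multiply by 140/100
  8024/5 * 140/100 = 56168/25
Step 3: increase by 20% => multiply by 120/100
  56168/25 * 120/100 = 337008/125
Final value = 337008/125

337008/125


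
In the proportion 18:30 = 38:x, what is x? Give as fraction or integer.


Setting up: 18/30 = 38/x
Cross multiply: 18 * x = 30 * 38
18x = 1140
x = 1140/18
x = 190/3

190/3


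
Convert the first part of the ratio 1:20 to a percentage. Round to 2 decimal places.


Total parts = 1 + 20 = 21
First part fraction = 1/21
Percentage = (1/21) * 100
= 0.047619 * 100
= 4.76%

4.76


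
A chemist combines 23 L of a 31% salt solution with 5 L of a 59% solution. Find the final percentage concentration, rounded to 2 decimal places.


Solute in mixture 1 = 31% of 23 L = 23*31/100 = 713/100 L
Solute in mixture 2 = 59% of 5 L = 5*59/100 = 59/20 L
Total solute = 713/100 + 59/20 = 252/25 L
Total volume = 23 + 5 = 28 L
Final concentration = 252/25/28 * 100 = 36.00%

36.00


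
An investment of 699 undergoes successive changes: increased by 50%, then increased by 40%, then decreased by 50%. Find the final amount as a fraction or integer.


Start: 699
Step 1: increase by 50% => multiply by 150/100
  699 * 150/100 = 2097/2
Step 2: increase by 40% => multiply by 140/100
  2097/2 * 140/100 = 14679/10
Step 3: decrease by 50% => multiply by 50/100
  14679/10 * 50/100 = 14679/20
Final value = 14679/20

14679/20


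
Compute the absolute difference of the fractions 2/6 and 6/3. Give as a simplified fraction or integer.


Simplify: 2/6 = 1/3 and 6/3 = 2
Find common denominator: LCD = 3
Convert: 1/3 and 6/3
Difference = |1 - 6|/3 = 5/3
Simplified = 5/3

5/3


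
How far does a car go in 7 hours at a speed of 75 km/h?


Using distance = speed * time
Speed = 75 km/h
Time = 7 hours
Distance = 75 * 7
= 525 km

525


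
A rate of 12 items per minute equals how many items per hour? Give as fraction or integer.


Converting from per minute to per hour
Rate = 12 items per minute
Multiply by 60: 12 * 60
= 720 items per hour

720


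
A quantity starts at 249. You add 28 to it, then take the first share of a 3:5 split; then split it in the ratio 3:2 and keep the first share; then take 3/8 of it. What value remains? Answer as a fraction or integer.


Start with 249.
Step 1: Add 28: 249+28=277; split 3:5 first = 277*3/8 = 831/8
Step 2: Split 3:2, first share = 831/8 * 3/5 = 2493/40
Step 3: Take 3/8: 2493/40 * 3/8 = 7479/320
Final result = 7479/320

7479/320


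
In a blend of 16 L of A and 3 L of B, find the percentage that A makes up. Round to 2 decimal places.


Volume of A = 16 L
Volume of B = 3 L
Total volume = 16 + 3 = 19 L
Percentage of A = (16/19) * 100
= 84.21%

84.21


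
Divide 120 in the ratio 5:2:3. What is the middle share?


Ratio = 5:2:3
Total parts = 5 + 2 + 3 = 10
Value per part = 120 / 10 = 12
First share = 5 * 12 = 60
Middle share = 2 * 12 = 24
Third share = 3 * 12 = 36

24


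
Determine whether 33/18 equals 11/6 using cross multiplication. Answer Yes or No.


Cross multiply to check 33/18 = 11/6
Left cross product: 33 * 6 = 198
Right cross product: 18 * 11 = 198
198 = 198
Equal, so proportions match => Yes

Yes


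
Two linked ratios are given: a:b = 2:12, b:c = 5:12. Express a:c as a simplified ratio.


Given a:b = 2:12 and b:c = 5:12
Make b consistent. Multiply first ratio by 5: a:b = 10:60
Multiply second ratio by 12: b:c = 60:144
Now b = 60 in both, so a:b:c = 10:60:144
Therefore a:c = 10:144
Simplify by GCD: a:c = 5:72

5:72


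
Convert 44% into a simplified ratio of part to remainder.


Part = 44%, Remainder = 56%
Ratio = 44:56
GCD(44, 56) = 4
Simplify: 11:14 = 11:14

11:14


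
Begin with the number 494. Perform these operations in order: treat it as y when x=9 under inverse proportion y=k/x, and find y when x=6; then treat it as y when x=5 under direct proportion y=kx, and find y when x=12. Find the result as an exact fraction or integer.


Start with 494.
Step 1: Inverse prop: k = (494)*9; new y = k/6 = 494*9/6 = 741
Step 2: Direct prop: k = (741)/5; new y = k*12 = 741*12/5 = 8892/5
Final result = 8892/5

8892/5


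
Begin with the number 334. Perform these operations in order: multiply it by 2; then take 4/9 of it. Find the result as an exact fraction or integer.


Start with 334.
Step 1: Multiply by 2: 334 * 2 = 668
Step 2: Take 4/9: 668 * 4/9 = 2672/9
Final result = 2672/9

2672/9


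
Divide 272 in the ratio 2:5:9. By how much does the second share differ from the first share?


Total parts = 2 + 5 + 9 = 16
Value per part = 272 / 16 = 17
Shares: 2*17=34, 5*17=85, 9*17=153
Second share = 85, first share = 34
Difference = |85 - 34| = 51

51


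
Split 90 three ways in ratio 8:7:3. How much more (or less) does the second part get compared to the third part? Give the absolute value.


Total parts = 8 + 7 + 3 = 18
Value per part = 90 / 18 = 5
Shares: 8*5=40, 7*5=35, 3*5=15
Second share = 35, third share = 15
Difference = |35 - 15| = 20

20


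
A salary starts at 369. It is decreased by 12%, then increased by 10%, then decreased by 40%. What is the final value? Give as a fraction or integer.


Start: 369
Step 1: decrease by 12% => multiply by 88/100
  369 * 88/100 = 8118/25
Step 2: increase by 10% => multiply by 110/100
  8118/25 * 110/100 = 44649/125
Step 3: decrease by 40% => multiply by 60/100
  44649/125 * 60/100 = 133947/625
Final value = 133947/625

133947/625


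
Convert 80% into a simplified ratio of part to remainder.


Part = 80%, Remainder = 20%
Ratio = 80:20
GCD(80, 20) = 20
Simplify: 4:1 = 4:1

4:1


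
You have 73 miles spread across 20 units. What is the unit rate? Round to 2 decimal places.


Total miles = 73
Number of units = 20
Unit rate = 73 / 20
= 3.65 miles per unit

3.65


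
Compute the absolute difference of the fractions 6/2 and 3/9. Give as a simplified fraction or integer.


Simplify: 6/2 = 3 and 3/9 = 1/3
Find common denominator: LCD = 3
Convert: 9/3 and 1/3
Difference = |9 - 1|/3 = 8/3
Simplified = 8/3

8/3


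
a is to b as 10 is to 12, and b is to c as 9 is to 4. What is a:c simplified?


Given a:b = 10:12 and b:c = 9:4
Make b consistent. Multiply first ratio by 9: a:b = 90:108
Multiply second ratio by 12: b:c = 108:48
Now b = 108 in both, so a:b:c = 90:108:48
Therefore a:c = 90:48
Simplify by GCD: a:c = 15:8

15:8


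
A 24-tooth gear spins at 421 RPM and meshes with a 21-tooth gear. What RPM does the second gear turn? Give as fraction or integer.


Gear ratio: teeth_A * RPM_A = teeth_B * RPM_B
24 * 421 = 21 * RPM_B
10104 = 21 * RPM_B
RPM_B = 10104 / 21
RPM_B = 3368/7

3368/7


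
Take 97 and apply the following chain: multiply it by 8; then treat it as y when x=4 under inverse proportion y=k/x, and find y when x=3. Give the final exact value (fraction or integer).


Start with 97.
Step 1: Multiply by 8: 97 * 8 = 776
Step 2: Inverse prop: k = (776)*4; new y = k/3 = 776*4/3 = 3104/3
Final result = 3104/3

3104/3


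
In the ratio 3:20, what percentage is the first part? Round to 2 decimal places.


Total parts = 3 + 20 = 23
First part fraction = 3/23
Percentage = (3/23) * 100
= 0.130435 * 100
= 13.04%

13.04


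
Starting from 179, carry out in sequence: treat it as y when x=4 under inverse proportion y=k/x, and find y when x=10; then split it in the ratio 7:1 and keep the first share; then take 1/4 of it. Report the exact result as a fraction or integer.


Start with 179.
Step 1: Inverse prop: k = (179)*4; new y = k/10 = 179*4/10 = 358/5
Step 2: Split 7:1, first share = 358/5 * 7/8 = 1253/20
Step 3: Take 1/4: 1253/20 * 1/4 = 1253/80
Final result = 1253/80

1253/80


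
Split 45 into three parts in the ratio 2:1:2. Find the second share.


Ratio = 2:1:2
Total parts = 2 + 1 + 2 = 5
Value per part = 45 / 5 = 9
First share = 2 * 9 = 18
Middle share = 1 * 9 = 9
Third share = 2 * 9 = 18

9


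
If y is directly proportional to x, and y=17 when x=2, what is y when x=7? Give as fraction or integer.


Direct proportion: y = kx
Find k: k = 17/2 = 17/2
Compute y at x=7: y = 17/2 * 7
y = 119/2

119/2


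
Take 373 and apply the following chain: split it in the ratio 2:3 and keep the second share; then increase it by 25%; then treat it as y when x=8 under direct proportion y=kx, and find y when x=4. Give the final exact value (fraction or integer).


Start with 373.
Step 1: Split 2:3, second share = 373 * 3/5 = 1119/5
Step 2: Increase by 25%: 1119/5 * 125/100 = 1119/4
Step 3: Direct prop: k = (1119/4)/8; new y = k*4 = 1119/4*4/8 = 1119/8
Final result = 1119/8

1119/8


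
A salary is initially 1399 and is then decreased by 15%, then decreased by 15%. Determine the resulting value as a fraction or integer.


Start: 1399
Step 1: decrease by 15% => multiply by 85/100
  1399 * 85/100 = 23783/20
Step 2: decrease by 15% => multiply by 85/100
  23783/20 * 85/100 = 404311/400
Final value = 404311/400

404311/400


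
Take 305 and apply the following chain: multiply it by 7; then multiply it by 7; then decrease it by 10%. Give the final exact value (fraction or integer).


Start with 305.
Step 1: Multiply by 7: 305 * 7 = 2135
Step 2: Multiply by 7: 2135 * 7 = 14945
Step 3: Decrease by 10%: 14945 * 90/100 = 26901/2
Final result = 26901/2

26901/2


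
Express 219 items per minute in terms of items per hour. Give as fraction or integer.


Converting from per minute to per hour
Rate = 219 items per minute
Multiply by 60: 219 * 60
= 13140 items per hour

13140


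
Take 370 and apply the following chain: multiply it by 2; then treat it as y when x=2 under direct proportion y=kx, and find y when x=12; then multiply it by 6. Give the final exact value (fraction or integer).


Start with 370.
Step 1: Multiply by 2: 370 * 2 = 740
Step 2: Direct prop: k = (740)/2; new y = k*12 = 740*12/2 = 4440
Step 3: Multiply by 6: 4440 * 6 = 26640
Final result = 26640

26640


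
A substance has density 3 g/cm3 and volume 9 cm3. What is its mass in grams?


Using mass = density * volume
Density = 3 g/cm3
Volume = 9 cm3
Mass = 3 * 9
= 27 g

27


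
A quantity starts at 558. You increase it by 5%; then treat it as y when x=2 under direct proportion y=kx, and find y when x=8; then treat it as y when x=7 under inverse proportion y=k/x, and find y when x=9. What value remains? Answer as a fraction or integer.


Start with 558.
Step 1: Increase by 5%: 558 * 105/100 = 5859/10
Step 2: Direct prop: k = (5859/10)/2; new y = k*8 = 5859/10*8/2 = 11718/5
Step 3: Inverse prop: k = (11718/5)*7; new y = k/9 = 11718/5*7/9 = 9114/5
Final result = 9114/5

9114/5


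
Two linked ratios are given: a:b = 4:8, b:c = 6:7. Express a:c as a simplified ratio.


Given a:b = 4:8 and b:c = 6:7
Make b consistent. Multiply first ratio by 6: a:b = 24:48
Multiply second ratio by 8: b:c = 48:56
Now b = 48 in both, so a:b:c = 24:48:56
Therefore a:c = 24:56
Simplify by GCD: a:c = 3:7

3:7


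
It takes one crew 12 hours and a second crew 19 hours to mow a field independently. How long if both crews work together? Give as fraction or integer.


Rate of A = 1/12 job per hour
Rate of B = 1/19 job per hour
Combined rate = 1/12 + 1/19
Find common denominator: (19 + 12)/(12*19) = 31/228
Combined rate = 31/228 job per hour
Time together = 1 / (31/228) = 228/31 hours

228/31


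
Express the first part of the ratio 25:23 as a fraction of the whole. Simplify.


Total parts = 25 + 23 = 48
First part fraction = 25/48
Simplify: 25/48 = 25/48

25/48


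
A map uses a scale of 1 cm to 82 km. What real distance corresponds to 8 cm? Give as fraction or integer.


Map scale: 1 cm = 82 km
Measured distance on map = 8 cm
Set up proportion: 8 * 82 / 1
= 656 / 1
= 656 km

656


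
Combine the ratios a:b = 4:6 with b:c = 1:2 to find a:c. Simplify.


Given a:b = 4:6 and b:c = 1:2
Make b consistent. Multiply first ratio by 1: a:b = 4:6
Multiply second ratio by 6: b:c = 6:12
Now b = 6 in both, so a:b:c = 4:6:12
Therefore a:c = 4:12
Simplify by GCD: a:c = 1:3

1:3


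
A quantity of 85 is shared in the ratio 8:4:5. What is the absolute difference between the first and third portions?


Total parts = 8 + 4 + 5 = 17
Value per part = 85 / 17 = 5
Shares: 8*5=40, 4*5=20, 5*5=25
First share = 40, third share = 25
Difference = |40 - 25| = 15

15


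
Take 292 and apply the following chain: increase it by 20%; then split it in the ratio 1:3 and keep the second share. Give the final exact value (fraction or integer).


Start with 292.
Step 1: Increase by 20%: 292 * 120/100 = 1752/5
Step 2: Split 1:3, second share = 1752/5 * 3/4 = 1314/5
Final result = 1314/5

1314/5


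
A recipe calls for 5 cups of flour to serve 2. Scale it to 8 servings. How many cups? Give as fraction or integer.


Original: 5 cups for 2 servings
Target servings = 8
Scaling factor = 8/2
New amount = 5 * 8/2
= 40/2
= 20 cups

20


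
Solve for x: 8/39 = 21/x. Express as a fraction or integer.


Setting up: 8/39 = 21/x
Cross multiply: 8 * x = 39 * 21
8x = 819
x = 819/8
x = 819/8

819/8


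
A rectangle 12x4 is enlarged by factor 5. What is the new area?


Original dimensions: 12 x 4
Enlargement factor = 5
New width = 12 * 5 = 60
New height = 4 * 5 = 20
New area = 60 * 20 = 1200

1200


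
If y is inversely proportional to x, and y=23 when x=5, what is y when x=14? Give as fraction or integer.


Inverse proportion: y = k/x
Find k: k = 5 * 23 = 115
Compute y at x=14: y = 115/14
y = 115/14

115/14


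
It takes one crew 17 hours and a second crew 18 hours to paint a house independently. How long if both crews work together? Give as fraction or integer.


Rate of A = 1/17 job per hour
Rate of B = 1/18 job per hour
Combined rate = 1/17 + 1/18
Find common denominator: (18 + 17)/(17*18) = 35/306
Combined rate = 35/306 job per hour
Time together = 1 / (35/306) = 306/35 hours

306/35


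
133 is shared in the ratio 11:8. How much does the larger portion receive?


Total parts = 11 + 8 = 19
Value per part = 133 / 19 = 7
First share = 11 * 7 = 77
Second share = 8 * 7 = 56
Larger share = 77

77


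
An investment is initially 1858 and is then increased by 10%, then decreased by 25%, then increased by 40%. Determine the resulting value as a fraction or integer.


Start: 1858
Step 1: increase by 10% => multiply by 110/100
  1858 * 110/100 = 10219/5
Step 2: decrease by 25% => multiply by 75/100
  10219/5 * 75/100 = 30657/20
Step 3: increase by 40% => multiply by 140/100
  30657/20 * 140/100 = 214599/100
Final value = 214599/100

214599/100


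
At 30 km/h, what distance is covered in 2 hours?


Using distance = speed * time
Speed = 30 km/h
Time = 2 hours
Distance = 30 * 2
= 60 km

60


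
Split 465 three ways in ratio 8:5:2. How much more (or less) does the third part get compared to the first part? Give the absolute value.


Total parts = 8 + 5 + 2 = 15
Value per part = 465 / 15 = 31
Shares: 8*31=248, 5*31=155, 2*31=62
Third share = 62, first share = 248
Difference = |62 - 248| = 186

186


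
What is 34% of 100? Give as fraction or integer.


Compute 34% of 100
Convert percentage: 34% = 34/100
Multiply: 100 * 34/100
= 3400/100
= 34

34


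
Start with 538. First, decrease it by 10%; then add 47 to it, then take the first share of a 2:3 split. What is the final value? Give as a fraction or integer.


Start with 538.
Step 1: Decrease by 10%: 538 * 90/100 = 2421/5
Step 2: Add 47: 2421/5+47=2656/5; split 2:3 first = 2656/5*2/5 = 5312/25
Final result = 5312/25

5312/25


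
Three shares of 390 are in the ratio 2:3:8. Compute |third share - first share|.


Total parts = 2 + 3 + 8 = 13
Value per part = 390 / 13 = 30
Shares: 2*30=60, 3*30=90, 8*30=240
Third share = 240, first share = 60
Difference = |240 - 60| = 180

180


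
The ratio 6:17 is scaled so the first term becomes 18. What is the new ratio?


Original ratio: 6:17
First term target: 18
Scale factor = 18 / 6 = 3
Multiply second term: 17 * 3 = 51
Equivalent ratio = 18:51

18:51


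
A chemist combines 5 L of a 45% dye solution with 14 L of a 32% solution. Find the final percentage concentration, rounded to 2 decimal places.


Solute in mixture 1 = 45% of 5 L = 5*45/100 = 9/4 L
Solute in mixture 2 = 32% of 14 L = 14*32/100 = 112/25 L
Total solute = 9/4 + 112/25 = 673/100 L
Total volume = 5 + 14 = 19 L
Final concentration = 673/100/19 * 100 = 35.42%

35.42


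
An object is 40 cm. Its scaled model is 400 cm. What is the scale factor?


Original length = 40 cm
Scaled length = 400 cm
Scale factor = 400 / 40
= 10

10


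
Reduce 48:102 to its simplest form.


Find GCD(48, 102)
GCD = 6
Divide both by 6: 48/6 = 8, 102/6 = 17
Simplified ratio = 8:17

8:17


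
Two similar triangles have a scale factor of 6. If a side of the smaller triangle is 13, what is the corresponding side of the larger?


Similar triangles have proportional sides
Scale factor = 6
Smaller side = 13
Corresponding larger side = 13 * 6
= 78

78


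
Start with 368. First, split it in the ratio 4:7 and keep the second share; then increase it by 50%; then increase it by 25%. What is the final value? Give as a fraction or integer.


Start with 368.
Step 1: Split 4:7, second share = 368 * 7/11 = 2576/11
Step 2: Increase by 50%: 2576/11 * 150/100 = 3864/11
Step 3: Increase by 25%: 3864/11 * 125/100 = 4830/11
Final result = 4830/11

4830/11


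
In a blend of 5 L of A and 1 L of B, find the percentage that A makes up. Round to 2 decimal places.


Volume of A = 5 L
Volume of B = 1 L
Total volume = 5 + 1 = 6 L
Percentage of A = (5/6) * 100
= 83.33%

83.33


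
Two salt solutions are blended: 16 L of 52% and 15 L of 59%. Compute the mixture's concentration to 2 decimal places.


Solute in mixture 1 = 52% of 16 L = 16*52/100 = 208/25 L
Solute in mixture 2 = 59% of 15 L = 15*59/100 = 177/20 L
Total solute = 208/25 + 177/20 = 1717/100 L
Total volume = 16 + 15 = 31 L
Final concentration = 1717/100/31 * 100 = 55.39%

55.39


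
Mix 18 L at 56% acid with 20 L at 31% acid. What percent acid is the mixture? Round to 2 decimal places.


Solute in mixture 1 = 56% of 18 L = 18*56/100 = 252/25 L
Solute in mixture 2 = 31% of 20 L = 20*31/100 = 31/5 L
Total solute = 252/25 + 31/5 = 407/25 L
Total volume = 18 + 20 = 38 L
Final concentration = 407/25/38 * 100 = 42.84%

42.84


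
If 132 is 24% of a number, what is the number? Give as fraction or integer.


Given: 132 is 24% of the whole
Set up: 132 = 24/100 * whole
whole = 132 * 100 / 24
whole = 13200 / 24
whole = 550

550


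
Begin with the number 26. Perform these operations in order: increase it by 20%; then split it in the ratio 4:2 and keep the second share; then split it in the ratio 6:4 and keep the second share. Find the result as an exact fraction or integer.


Start with 26.
Step 1: Increase by 20%: 26 * 120/100 = 156/5
Step 2: Split 4:2, second share = 156/5 * 2/6 = 52/5
Step 3: Split 6:4, second share = 52/5 * 4/10 = 104/25
Final result = 104/25

104/25


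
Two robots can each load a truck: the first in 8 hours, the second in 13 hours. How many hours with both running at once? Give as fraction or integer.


Rate of A = 1/8 job per hour
Rate of B = 1/13 job per hour
Combined rate = 1/8 + 1/13
Find common denominator: (13 + 8)/(8*13) = 21/104
Combined rate = 21/104 job per hour
Time together = 1 / (21/104) = 104/21 hours

104/21


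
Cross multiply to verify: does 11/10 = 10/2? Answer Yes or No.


Cross multiply to check 11/10 = 10/2
Left cross product: 11 * 2 = 22
Right cross product: 10 * 10 = 100
22 != 100
Not equal, so proportions differ => No

No


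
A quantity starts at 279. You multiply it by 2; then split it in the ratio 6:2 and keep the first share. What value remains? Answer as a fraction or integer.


Start with 279.
Step 1: Multiply by 2: 279 * 2 = 558
Step 2: Split 6:2, first share = 558 * 6/8 = 837/2
Final result = 837/2

837/2


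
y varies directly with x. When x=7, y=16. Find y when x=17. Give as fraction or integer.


Direct proportion: y = kx
Find k: k = 16/7 = 16/7
Compute y at x=17: y = 16/7 * 17
y = 272/7

272/7


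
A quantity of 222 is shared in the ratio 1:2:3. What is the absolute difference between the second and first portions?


Total parts = 1 + 2 + 3 = 6
Value per part = 222 / 6 = 37
Shares: 1*37=37, 2*37=74, 3*37=111
Second share = 74, first share = 37
Difference = |74 - 37| = 37

37


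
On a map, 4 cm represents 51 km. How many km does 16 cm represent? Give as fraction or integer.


Map scale: 4 cm = 51 km
Measured distance on map = 16 cm
Set up proportion: 16 * 51 / 4
= 816 / 4
= 204 km

204


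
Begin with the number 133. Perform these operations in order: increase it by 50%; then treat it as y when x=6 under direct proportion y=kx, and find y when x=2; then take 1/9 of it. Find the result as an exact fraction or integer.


Start with 133.
Step 1: Increase by 50%: 133 * 150/100 = 399/2
Step 2: Direct prop: k = (399/2)/6; new y = k*2 = 399/2*2/6 = 133/2
Step 3: Take 1/9: 133/2 * 1/9 = 133/18
Final result = 133/18

133/18


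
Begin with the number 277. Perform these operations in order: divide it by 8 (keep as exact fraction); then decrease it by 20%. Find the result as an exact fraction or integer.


Start with 277.
Step 1: Divide by 8: 277 / 8 = 277/8
Step 2: Decrease by 20%: 277/8 * 80/100 = 277/10
Final result = 277/10

277/10


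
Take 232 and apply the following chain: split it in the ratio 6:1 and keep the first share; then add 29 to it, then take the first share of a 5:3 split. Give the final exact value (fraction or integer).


Start with 232.
Step 1: Split 6:1, first share = 232 * 6/7 = 1392/7
Step 2: Add 29: 1392/7+29=1595/7; split 5:3 first = 1595/7*5/8 = 7975/56
Final result = 7975/56

7975/56


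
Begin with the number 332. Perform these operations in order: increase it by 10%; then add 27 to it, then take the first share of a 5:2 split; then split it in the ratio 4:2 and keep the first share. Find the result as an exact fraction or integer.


Start with 332.
Step 1: Increase by 10%: 332 * 110/100 = 1826/5
Step 2: Add 27: 1826/5+27=1961/5; split 5:2 first = 1961/5*5/7 = 1961/7
Step 3: Split 4:2, first share = 1961/7 * 4/6 = 3922/21
Final result = 3922/21

3922/21


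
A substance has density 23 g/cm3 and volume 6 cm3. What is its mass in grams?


Using mass = density * volume
Density = 23 g/cm3
Volume = 6 cm3
Mass = 23 * 6
= 138 g

138


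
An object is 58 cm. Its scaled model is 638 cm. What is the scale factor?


Original length = 58 cm
Scaled length = 638 cm
Scale factor = 638 / 58
= 11

11


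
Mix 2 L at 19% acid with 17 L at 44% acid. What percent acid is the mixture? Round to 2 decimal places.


Solute in mixture 1 = 19% of 2 L = 2*19/100 = 19/50 L
Solute in mixture 2 = 44% of 17 L = 17*44/100 = 187/25 L
Total solute = 19/50 + 187/25 = 393/50 L
Total volume = 2 + 17 = 19 L
Final concentration = 393/50/19 * 100 = 41.37%

41.37


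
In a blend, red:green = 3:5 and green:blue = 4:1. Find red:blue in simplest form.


Given a:b = 3:5 and b:c = 4:1
Make b consistent. Multiply first ratio by 4: a:b = 12:20
Multiply second ratio by 5: b:c = 20:5
Now b = 20 in both, so a:b:c = 12:20:5
Therefore a:c = 12:5
Simplify by GCD: a:c = 12:5

12:5


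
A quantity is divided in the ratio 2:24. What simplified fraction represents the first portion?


Total parts = 2 + 24 = 26
First part fraction = 2/26
Simplify: 2/26 = 1/13

1/13


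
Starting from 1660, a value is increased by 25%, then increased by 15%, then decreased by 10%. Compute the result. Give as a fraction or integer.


Start: 1660
Step 1: increase by 25% => multiply by 125/100
  1660 * 125/100 = 2075
Step 2: increase by 15% => multiply by 115/100
  2075 * 115/100 = 9545/4
Step 3: decrease by 10% => multiply by 90/100
  9545/4 * 90/100 = 17181/8
Final value = 17181/8

17181/8


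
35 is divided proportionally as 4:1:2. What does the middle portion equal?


Ratio = 4:1:2
Total parts = 4 + 1 + 2 = 7
Value per part = 35 / 7 = 5
First share = 4 * 5 = 20
Middle share = 1 * 5 = 5
Third share = 2 * 5 = 10

5


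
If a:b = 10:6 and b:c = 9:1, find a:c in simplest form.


Given a:b = 10:6 and b:c = 9:1
Make b consistent. Multiply first ratio by 9: a:b = 90:54
Multiply second ratio by 6: b:c = 54:6
Now b = 54 in both, so a:b:c = 90:54:6
Therefore a:c = 90:6
Simplify by GCD: a:c = 15:1

15:1


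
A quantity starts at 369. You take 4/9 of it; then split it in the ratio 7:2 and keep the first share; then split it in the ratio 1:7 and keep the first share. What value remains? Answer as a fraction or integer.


Start with 369.
Step 1: Take 4/9: 369 * 4/9 = 164
Step 2: Split 7:2, first share = 164 * 7/9 = 1148/9
Step 3: Split 1:7, first share = 1148/9 * 1/8 = 287/18
Final result = 287/18

287/18


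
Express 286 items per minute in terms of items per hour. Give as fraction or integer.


Converting from per minute to per hour
Rate = 286 items per minute
Multiply by 60: 286 * 60
= 17160 items per hour

17160


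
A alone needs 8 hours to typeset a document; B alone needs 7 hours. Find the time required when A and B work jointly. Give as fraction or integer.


Rate of A = 1/8 job per hour
Rate of B = 1/7 job per hour
Combined rate = 1/8 + 1/7
Find common denominator: (7 + 8)/(8*7) = 15/56
Combined rate = 15/56 job per hour
Time together = 1 / (15/56) = 56/15 hours

56/15


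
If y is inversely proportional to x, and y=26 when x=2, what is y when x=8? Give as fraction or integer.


Inverse proportion: y = k/x
Find k: k = 2 * 26 = 52
Compute y at x=8: y = 52/8
y = 13/2

13/2


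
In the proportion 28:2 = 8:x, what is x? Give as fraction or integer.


Setting up: 28/2 = 8/x
Cross multiply: 28 * x = 2 * 8
28x = 16
x = 16/28
x = 4/7

4/7


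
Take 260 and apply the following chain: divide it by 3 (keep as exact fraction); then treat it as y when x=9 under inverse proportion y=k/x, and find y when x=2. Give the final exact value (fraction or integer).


Start with 260.
Step 1: Divide by 3: 260 / 3 = 260/3
Step 2: Inverse prop: k = (260/3)*9; new y = k/2 = 260/3*9/2 = 390
Final result = 390

390


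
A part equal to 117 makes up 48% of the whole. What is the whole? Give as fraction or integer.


Given: 117 is 48% of the whole
Set up: 117 = 48/100 * whole
whole = 117 * 100 / 48
whole = 11700 / 48
whole = 975/4

975/4


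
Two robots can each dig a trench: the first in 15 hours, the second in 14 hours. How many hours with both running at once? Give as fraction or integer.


Rate of A = 1/15 job per hour
Rate of B = 1/14 job per hour
Combined rate = 1/15 + 1/14
Find common denominator: (14 + 15)/(15*14) = 29/210
Combined rate = 29/210 job per hour
Time together = 1 / (29/210) = 210/29 hours

210/29


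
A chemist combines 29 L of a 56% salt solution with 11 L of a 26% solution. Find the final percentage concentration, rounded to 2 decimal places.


Solute in mixture 1 = 56% of 29 L = 29*56/100 = 406/25 L
Solute in mixture 2 = 26% of 11 L = 11*26/100 = 143/50 L
Total solute = 406/25 + 143/50 = 191/10 L
Total volume = 29 + 11 = 40 L
Final concentration = 191/10/40 * 100 = 47.75%

47.75


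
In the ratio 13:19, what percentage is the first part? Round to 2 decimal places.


Total parts = 13 + 19 = 32
First part fraction = 13/32
Percentage = (13/32) * 100
= 0.40625 * 100
= 40.63%

40.63


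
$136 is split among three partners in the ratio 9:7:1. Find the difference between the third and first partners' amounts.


Total parts = 9 + 7 + 1 = 17
Value per part = 136 / 17 = 8
Shares: 9*8=72, 7*8=56, 1*8=8
Third share = 8, first share = 72
Difference = |8 - 72| = 64

64


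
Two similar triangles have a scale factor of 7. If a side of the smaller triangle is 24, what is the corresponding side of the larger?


Similar triangles have proportional sides
Scale factor = 7
Smaller side = 24
Corresponding larger side = 24 * 7
= 168

168


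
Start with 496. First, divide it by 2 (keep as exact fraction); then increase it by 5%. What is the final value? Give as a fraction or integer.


Start with 496.
Step 1: Divide by 2: 496 / 2 = 248
Step 2: Increase by 5%: 248 * 105/100 = 1302/5
Final result = 1302/5

1302/5


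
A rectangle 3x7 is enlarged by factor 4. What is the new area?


Original dimensions: 3 x 7
Enlargement factor = 4
New width = 3 * 4 = 12
New height = 7 * 4 = 28
New area = 12 * 28 = 336

336


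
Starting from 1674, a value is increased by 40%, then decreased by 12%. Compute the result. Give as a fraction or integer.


Start: 1674
Step 1: increase by 40% => multiply by 140/100
  1674 * 140/100 = 11718/5
Step 2: decrease by 12% => multiply by 88/100
  11718/5 * 88/100 = 257796/125
Final value = 257796/125

257796/125


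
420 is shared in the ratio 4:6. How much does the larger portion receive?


Total parts = 4 + 6 = 10
Value per part = 420 / 10 = 42
First share = 4 * 42 = 168
Second share = 6 * 42 = 252
Larger share = 252

252


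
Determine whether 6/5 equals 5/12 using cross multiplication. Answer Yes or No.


Cross multiply to check 6/5 = 5/12
Left cross product: 6 * 12 = 72
Right cross product: 5 * 5 = 25
72 != 25
Not equal, so proportions differ => No

No


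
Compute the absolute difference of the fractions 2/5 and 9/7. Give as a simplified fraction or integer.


Simplify: 2/5 = 2/5 and 9/7 = 9/7
Find common denominator: LCD = 35
Convert: 14/35 and 45/35
Difference = |14 - 45|/35 = 31/35
Simplified = 31/35

31/35


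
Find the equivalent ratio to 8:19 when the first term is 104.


Original ratio: 8:19
First term target: 104
Scale factor = 104 / 8 = 13
Multiply second term: 19 * 13 = 247
Equivalent ratio = 104:247

104:247


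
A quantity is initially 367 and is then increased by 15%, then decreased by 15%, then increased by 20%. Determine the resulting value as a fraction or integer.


Start: 367
Step 1: increase by 15% => multiply by 115/100
  367 * 115/100 = 8441/20
Step 2: decrease by 15% => multiply by 85/100
  8441/20 * 85/100 = 143497/400
Step 3: increase by 20% => multiply by 120/100
  143497/400 * 120/100 = 430491/1000
Final value = 430491/1000

430491/1000


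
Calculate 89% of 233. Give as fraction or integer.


Compute 89% of 233
Convert percentage: 89% = 89/100
Multiply: 233 * 89/100
= 20737/100
= 20737/100

20737/100


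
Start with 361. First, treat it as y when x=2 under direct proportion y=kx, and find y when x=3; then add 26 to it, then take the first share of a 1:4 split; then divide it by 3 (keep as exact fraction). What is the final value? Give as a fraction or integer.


Start with 361.
Step 1: Direct prop: k = (361)/2; new y = k*3 = 361*3/2 = 1083/2
Step 2: Add 26: 1083/2+26=1135/2; split 1:4 first = 1135/2*1/5 = 227/2
Step 3: Divide by 3: 227/2 / 3 = 227/6
Final result = 227/6

227/6


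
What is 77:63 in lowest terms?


Find GCD(77, 63)
GCD = 7
Divide both by 7: 77/7 = 11, 63/7 = 9
Simplified ratio = 11:9

11:9


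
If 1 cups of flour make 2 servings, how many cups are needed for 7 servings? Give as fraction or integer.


Original: 1 cups for 2 servings
Target servings = 7
Scaling factor = 7/2
New amount = 1 * 7/2
= 7/2
= 7/2 cups

7/2


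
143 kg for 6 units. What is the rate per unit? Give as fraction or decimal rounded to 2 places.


Total kg = 143
Number of units = 6
Unit rate = 143 / 6
= 23.83 kg per unit

23.83


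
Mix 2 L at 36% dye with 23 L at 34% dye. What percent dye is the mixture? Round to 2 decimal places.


Solute in mixture 1 = 36% of 2 L = 2*36/100 = 18/25 L
Solute in mixture 2 = 34% of 23 L = 23*34/100 = 391/50 L
Total solute = 18/25 + 391/50 = 427/50 L
Total volume = 2 + 23 = 25 L
Final concentration = 427/50/25 * 100 = 34.16%

34.16


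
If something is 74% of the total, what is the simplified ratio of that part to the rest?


Part = 74%, Remainder = 26%
Ratio = 74:26
GCD(74, 26) = 2
Simplify: 37:13 = 37:13

37:13


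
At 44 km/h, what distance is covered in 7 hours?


Using distance = speed * time
Speed = 44 km/h
Time = 7 hours
Distance = 44 * 7
= 308 km

308


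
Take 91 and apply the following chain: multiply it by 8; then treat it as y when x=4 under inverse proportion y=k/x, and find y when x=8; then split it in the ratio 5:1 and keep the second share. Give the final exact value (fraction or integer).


Start with 91.
Step 1: Multiply by 8: 91 * 8 = 728
Step 2: Inverse prop: k = (728)*4; new y = k/8 = 728*4/8 = 364
Step 3: Split 5:1, second share = 364 * 1/6 = 182/3
Final result = 182/3

182/3


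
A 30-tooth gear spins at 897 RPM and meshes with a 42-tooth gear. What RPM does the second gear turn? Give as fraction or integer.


Gear ratio: teeth_A * RPM_A = teeth_B * RPM_B
30 * 897 = 42 * RPM_B
26910 = 42 * RPM_B
RPM_B = 26910 / 42
RPM_B = 4485/7

4485/7
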